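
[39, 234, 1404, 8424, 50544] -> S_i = 39*6^i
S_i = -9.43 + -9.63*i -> [-9.43, -19.06, -28.69, -38.32, -47.95]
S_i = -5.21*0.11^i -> [-5.21, -0.57, -0.06, -0.01, -0.0]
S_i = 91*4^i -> [91, 364, 1456, 5824, 23296]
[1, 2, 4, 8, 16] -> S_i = 1*2^i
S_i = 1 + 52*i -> [1, 53, 105, 157, 209]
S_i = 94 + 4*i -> [94, 98, 102, 106, 110]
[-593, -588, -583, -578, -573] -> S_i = -593 + 5*i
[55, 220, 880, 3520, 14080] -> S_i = 55*4^i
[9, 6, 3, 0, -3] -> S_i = 9 + -3*i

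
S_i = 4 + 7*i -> [4, 11, 18, 25, 32]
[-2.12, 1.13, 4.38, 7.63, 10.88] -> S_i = -2.12 + 3.25*i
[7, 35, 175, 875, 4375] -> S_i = 7*5^i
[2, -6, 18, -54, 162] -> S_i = 2*-3^i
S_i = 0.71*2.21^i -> [0.71, 1.57, 3.47, 7.66, 16.94]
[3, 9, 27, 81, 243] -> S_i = 3*3^i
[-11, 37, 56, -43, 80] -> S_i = Random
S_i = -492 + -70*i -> [-492, -562, -632, -702, -772]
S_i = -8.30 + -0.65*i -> [-8.3, -8.95, -9.6, -10.25, -10.9]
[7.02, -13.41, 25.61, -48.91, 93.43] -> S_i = 7.02*(-1.91)^i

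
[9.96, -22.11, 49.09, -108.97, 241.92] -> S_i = 9.96*(-2.22)^i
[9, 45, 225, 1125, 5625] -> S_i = 9*5^i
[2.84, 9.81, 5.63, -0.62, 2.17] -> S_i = Random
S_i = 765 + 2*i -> [765, 767, 769, 771, 773]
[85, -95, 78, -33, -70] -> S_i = Random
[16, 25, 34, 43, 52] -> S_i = 16 + 9*i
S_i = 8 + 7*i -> [8, 15, 22, 29, 36]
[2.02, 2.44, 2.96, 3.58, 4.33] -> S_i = 2.02*1.21^i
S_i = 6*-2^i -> [6, -12, 24, -48, 96]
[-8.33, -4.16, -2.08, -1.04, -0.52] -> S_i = -8.33*0.50^i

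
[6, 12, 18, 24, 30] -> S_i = 6 + 6*i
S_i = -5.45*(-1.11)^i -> [-5.45, 6.05, -6.71, 7.45, -8.27]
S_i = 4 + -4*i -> [4, 0, -4, -8, -12]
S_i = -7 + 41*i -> [-7, 34, 75, 116, 157]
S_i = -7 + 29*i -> [-7, 22, 51, 80, 109]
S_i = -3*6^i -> [-3, -18, -108, -648, -3888]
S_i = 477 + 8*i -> [477, 485, 493, 501, 509]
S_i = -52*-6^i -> [-52, 312, -1872, 11232, -67392]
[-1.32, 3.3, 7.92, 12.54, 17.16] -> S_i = -1.32 + 4.62*i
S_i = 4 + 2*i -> [4, 6, 8, 10, 12]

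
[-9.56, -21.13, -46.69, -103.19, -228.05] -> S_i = -9.56*2.21^i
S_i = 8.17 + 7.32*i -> [8.17, 15.49, 22.81, 30.13, 37.45]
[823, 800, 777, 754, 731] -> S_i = 823 + -23*i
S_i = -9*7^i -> [-9, -63, -441, -3087, -21609]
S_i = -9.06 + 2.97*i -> [-9.06, -6.09, -3.12, -0.15, 2.82]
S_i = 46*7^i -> [46, 322, 2254, 15778, 110446]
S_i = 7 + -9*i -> [7, -2, -11, -20, -29]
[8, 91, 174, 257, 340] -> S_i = 8 + 83*i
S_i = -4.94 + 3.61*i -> [-4.94, -1.33, 2.28, 5.89, 9.5]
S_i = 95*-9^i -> [95, -855, 7695, -69255, 623295]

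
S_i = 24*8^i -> [24, 192, 1536, 12288, 98304]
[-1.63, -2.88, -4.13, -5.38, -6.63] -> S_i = -1.63 + -1.25*i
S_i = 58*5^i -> [58, 290, 1450, 7250, 36250]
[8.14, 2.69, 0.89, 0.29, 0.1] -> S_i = 8.14*0.33^i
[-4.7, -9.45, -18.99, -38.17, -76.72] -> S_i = -4.70*2.01^i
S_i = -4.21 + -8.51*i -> [-4.21, -12.72, -21.23, -29.74, -38.25]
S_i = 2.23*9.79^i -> [2.23, 21.83, 213.73, 2092.44, 20484.98]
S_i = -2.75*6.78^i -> [-2.75, -18.64, -126.41, -857.08, -5811.01]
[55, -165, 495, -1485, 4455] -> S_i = 55*-3^i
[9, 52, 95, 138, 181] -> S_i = 9 + 43*i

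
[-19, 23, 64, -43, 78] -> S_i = Random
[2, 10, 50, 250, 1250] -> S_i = 2*5^i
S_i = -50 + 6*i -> [-50, -44, -38, -32, -26]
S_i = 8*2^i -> [8, 16, 32, 64, 128]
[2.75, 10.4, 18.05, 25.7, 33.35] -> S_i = 2.75 + 7.65*i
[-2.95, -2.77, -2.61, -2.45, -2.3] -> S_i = -2.95*0.94^i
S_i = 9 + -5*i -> [9, 4, -1, -6, -11]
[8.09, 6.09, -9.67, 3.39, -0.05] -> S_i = Random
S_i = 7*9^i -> [7, 63, 567, 5103, 45927]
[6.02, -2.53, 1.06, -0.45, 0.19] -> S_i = 6.02*(-0.42)^i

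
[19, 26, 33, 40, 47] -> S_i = 19 + 7*i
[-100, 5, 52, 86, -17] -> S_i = Random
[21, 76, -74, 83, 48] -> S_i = Random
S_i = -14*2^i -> [-14, -28, -56, -112, -224]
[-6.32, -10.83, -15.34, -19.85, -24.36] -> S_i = -6.32 + -4.51*i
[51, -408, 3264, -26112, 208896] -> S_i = 51*-8^i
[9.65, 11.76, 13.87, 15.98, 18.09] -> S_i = 9.65 + 2.11*i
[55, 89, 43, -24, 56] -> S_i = Random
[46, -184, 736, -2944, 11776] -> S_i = 46*-4^i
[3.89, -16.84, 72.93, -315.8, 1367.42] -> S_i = 3.89*(-4.33)^i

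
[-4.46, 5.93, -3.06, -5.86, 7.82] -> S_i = Random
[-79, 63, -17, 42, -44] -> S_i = Random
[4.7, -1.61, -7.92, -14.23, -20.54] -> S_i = 4.70 + -6.31*i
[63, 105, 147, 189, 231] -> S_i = 63 + 42*i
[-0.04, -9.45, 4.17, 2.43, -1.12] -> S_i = Random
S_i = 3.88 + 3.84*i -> [3.88, 7.72, 11.56, 15.4, 19.24]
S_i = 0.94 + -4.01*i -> [0.94, -3.07, -7.08, -11.09, -15.1]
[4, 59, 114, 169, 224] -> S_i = 4 + 55*i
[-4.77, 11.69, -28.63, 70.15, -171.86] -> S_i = -4.77*(-2.45)^i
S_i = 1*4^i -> [1, 4, 16, 64, 256]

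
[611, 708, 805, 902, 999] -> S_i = 611 + 97*i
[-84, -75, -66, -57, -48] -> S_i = -84 + 9*i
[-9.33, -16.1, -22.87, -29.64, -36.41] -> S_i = -9.33 + -6.77*i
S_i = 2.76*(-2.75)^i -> [2.76, -7.59, 20.87, -57.4, 157.85]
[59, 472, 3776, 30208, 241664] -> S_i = 59*8^i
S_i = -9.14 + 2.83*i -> [-9.14, -6.31, -3.48, -0.65, 2.18]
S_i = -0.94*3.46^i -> [-0.94, -3.25, -11.25, -38.94, -134.72]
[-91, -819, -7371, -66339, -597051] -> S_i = -91*9^i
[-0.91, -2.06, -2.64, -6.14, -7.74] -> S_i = Random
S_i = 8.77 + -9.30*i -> [8.77, -0.53, -9.83, -19.13, -28.43]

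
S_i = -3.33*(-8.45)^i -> [-3.33, 28.14, -237.77, 2009.16, -16977.4]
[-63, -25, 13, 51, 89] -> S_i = -63 + 38*i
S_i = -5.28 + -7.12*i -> [-5.28, -12.4, -19.52, -26.64, -33.76]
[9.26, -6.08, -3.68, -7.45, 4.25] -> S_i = Random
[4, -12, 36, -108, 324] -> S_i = 4*-3^i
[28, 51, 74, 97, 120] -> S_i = 28 + 23*i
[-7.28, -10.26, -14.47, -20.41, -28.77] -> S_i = -7.28*1.41^i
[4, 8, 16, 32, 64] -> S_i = 4*2^i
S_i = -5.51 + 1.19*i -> [-5.51, -4.32, -3.13, -1.94, -0.75]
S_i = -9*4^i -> [-9, -36, -144, -576, -2304]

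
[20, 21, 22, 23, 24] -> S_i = 20 + 1*i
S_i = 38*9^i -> [38, 342, 3078, 27702, 249318]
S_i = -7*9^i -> [-7, -63, -567, -5103, -45927]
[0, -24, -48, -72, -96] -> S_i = 0 + -24*i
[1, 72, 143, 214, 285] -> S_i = 1 + 71*i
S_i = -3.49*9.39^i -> [-3.49, -32.77, -307.72, -2889.5, -27132.37]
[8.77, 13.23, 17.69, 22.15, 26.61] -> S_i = 8.77 + 4.46*i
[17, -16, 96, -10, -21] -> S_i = Random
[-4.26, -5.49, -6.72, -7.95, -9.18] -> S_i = -4.26 + -1.23*i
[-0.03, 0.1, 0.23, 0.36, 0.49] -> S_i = -0.03 + 0.13*i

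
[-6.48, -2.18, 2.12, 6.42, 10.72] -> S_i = -6.48 + 4.30*i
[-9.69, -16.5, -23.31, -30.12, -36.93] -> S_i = -9.69 + -6.81*i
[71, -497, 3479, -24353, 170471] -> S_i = 71*-7^i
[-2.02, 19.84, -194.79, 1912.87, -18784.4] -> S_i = -2.02*(-9.82)^i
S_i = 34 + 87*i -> [34, 121, 208, 295, 382]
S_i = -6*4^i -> [-6, -24, -96, -384, -1536]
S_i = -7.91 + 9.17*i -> [-7.91, 1.26, 10.43, 19.6, 28.77]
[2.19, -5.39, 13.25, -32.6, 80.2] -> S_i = 2.19*(-2.46)^i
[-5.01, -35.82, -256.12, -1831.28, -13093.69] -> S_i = -5.01*7.15^i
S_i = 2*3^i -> [2, 6, 18, 54, 162]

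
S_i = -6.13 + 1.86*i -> [-6.13, -4.27, -2.41, -0.55, 1.31]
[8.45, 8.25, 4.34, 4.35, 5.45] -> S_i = Random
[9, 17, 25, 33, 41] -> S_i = 9 + 8*i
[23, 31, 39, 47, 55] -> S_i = 23 + 8*i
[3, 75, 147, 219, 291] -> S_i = 3 + 72*i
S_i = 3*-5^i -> [3, -15, 75, -375, 1875]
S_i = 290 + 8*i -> [290, 298, 306, 314, 322]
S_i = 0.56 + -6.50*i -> [0.56, -5.94, -12.44, -18.94, -25.44]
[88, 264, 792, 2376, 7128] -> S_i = 88*3^i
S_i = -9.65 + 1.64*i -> [-9.65, -8.01, -6.37, -4.73, -3.09]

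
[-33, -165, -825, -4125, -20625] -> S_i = -33*5^i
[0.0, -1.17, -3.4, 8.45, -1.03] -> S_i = Random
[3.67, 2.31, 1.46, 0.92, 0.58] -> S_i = 3.67*0.63^i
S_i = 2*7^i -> [2, 14, 98, 686, 4802]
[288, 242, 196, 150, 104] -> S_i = 288 + -46*i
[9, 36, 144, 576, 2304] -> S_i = 9*4^i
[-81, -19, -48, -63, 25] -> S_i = Random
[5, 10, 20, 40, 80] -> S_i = 5*2^i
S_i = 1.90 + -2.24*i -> [1.9, -0.34, -2.58, -4.82, -7.06]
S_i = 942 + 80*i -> [942, 1022, 1102, 1182, 1262]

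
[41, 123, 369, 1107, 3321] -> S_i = 41*3^i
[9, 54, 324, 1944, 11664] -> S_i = 9*6^i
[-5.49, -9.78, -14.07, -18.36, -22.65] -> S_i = -5.49 + -4.29*i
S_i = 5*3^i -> [5, 15, 45, 135, 405]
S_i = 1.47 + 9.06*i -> [1.47, 10.53, 19.59, 28.65, 37.71]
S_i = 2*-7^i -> [2, -14, 98, -686, 4802]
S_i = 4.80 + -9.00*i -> [4.8, -4.2, -13.2, -22.2, -31.2]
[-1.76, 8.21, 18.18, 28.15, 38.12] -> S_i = -1.76 + 9.97*i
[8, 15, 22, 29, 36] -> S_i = 8 + 7*i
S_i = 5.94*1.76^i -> [5.94, 10.45, 18.4, 32.38, 57.0]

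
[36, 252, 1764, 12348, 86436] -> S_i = 36*7^i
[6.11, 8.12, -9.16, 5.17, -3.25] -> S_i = Random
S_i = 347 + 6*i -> [347, 353, 359, 365, 371]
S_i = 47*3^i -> [47, 141, 423, 1269, 3807]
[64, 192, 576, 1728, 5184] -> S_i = 64*3^i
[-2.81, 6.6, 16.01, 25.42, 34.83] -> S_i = -2.81 + 9.41*i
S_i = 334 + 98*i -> [334, 432, 530, 628, 726]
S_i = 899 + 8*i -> [899, 907, 915, 923, 931]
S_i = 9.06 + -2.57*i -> [9.06, 6.49, 3.92, 1.35, -1.22]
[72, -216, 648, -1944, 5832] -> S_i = 72*-3^i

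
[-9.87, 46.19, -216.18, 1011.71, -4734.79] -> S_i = -9.87*(-4.68)^i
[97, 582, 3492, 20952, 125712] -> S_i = 97*6^i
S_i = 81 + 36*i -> [81, 117, 153, 189, 225]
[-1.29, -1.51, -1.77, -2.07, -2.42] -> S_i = -1.29*1.17^i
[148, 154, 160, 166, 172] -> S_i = 148 + 6*i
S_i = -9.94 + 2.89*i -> [-9.94, -7.05, -4.16, -1.27, 1.62]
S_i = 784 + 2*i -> [784, 786, 788, 790, 792]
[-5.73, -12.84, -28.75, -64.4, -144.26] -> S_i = -5.73*2.24^i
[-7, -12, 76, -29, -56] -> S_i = Random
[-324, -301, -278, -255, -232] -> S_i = -324 + 23*i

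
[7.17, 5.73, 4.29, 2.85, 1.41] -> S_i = 7.17 + -1.44*i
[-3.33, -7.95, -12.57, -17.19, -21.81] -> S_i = -3.33 + -4.62*i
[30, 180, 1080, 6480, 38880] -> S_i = 30*6^i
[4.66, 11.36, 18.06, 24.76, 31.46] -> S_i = 4.66 + 6.70*i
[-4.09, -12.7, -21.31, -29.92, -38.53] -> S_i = -4.09 + -8.61*i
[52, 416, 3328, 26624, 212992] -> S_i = 52*8^i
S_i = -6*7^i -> [-6, -42, -294, -2058, -14406]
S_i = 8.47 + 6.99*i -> [8.47, 15.46, 22.45, 29.44, 36.43]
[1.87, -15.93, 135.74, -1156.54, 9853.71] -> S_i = 1.87*(-8.52)^i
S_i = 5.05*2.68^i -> [5.05, 13.53, 36.27, 97.21, 260.51]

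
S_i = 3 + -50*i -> [3, -47, -97, -147, -197]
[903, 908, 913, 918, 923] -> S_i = 903 + 5*i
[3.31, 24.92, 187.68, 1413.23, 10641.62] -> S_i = 3.31*7.53^i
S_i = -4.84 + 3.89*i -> [-4.84, -0.95, 2.94, 6.83, 10.72]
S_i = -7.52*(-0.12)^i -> [-7.52, 0.9, -0.11, 0.01, -0.0]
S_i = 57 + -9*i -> [57, 48, 39, 30, 21]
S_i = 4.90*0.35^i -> [4.9, 1.72, 0.6, 0.21, 0.07]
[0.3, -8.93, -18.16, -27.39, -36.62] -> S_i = 0.30 + -9.23*i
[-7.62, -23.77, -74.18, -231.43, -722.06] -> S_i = -7.62*3.12^i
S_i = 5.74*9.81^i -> [5.74, 56.31, 552.4, 5419.0, 53160.36]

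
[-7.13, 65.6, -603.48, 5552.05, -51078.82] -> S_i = -7.13*(-9.20)^i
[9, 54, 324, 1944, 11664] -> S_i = 9*6^i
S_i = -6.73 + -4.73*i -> [-6.73, -11.46, -16.19, -20.92, -25.65]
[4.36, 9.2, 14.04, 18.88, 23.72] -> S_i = 4.36 + 4.84*i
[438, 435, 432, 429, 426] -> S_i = 438 + -3*i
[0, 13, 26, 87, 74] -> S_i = Random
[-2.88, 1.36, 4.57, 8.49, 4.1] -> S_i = Random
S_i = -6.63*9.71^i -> [-6.63, -64.38, -625.1, -6069.76, -58937.33]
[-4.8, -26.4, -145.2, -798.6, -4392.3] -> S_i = -4.80*5.50^i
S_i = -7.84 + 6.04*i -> [-7.84, -1.8, 4.24, 10.28, 16.32]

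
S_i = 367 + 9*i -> [367, 376, 385, 394, 403]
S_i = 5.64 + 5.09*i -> [5.64, 10.73, 15.82, 20.91, 26.0]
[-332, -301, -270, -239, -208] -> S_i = -332 + 31*i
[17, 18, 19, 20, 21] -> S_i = 17 + 1*i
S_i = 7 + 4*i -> [7, 11, 15, 19, 23]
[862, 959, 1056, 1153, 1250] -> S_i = 862 + 97*i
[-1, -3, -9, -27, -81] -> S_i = -1*3^i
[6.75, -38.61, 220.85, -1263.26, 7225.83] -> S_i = 6.75*(-5.72)^i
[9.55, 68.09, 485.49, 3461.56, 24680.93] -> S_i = 9.55*7.13^i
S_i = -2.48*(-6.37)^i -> [-2.48, 15.8, -100.63, 641.02, -4083.28]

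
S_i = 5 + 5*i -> [5, 10, 15, 20, 25]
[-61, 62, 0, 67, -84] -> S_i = Random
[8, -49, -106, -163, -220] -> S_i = 8 + -57*i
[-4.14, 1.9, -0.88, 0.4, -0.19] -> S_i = -4.14*(-0.46)^i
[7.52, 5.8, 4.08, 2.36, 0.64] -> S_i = 7.52 + -1.72*i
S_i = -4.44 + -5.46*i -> [-4.44, -9.9, -15.36, -20.82, -26.28]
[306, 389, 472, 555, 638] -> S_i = 306 + 83*i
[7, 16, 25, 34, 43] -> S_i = 7 + 9*i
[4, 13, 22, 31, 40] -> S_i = 4 + 9*i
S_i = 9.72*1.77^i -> [9.72, 17.2, 30.45, 53.9, 95.4]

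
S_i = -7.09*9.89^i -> [-7.09, -70.12, -693.49, -6858.59, -67831.5]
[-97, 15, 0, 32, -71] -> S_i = Random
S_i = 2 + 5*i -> [2, 7, 12, 17, 22]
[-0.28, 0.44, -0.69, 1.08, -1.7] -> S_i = -0.28*(-1.57)^i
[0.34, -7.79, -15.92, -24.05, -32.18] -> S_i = 0.34 + -8.13*i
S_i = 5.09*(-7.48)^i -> [5.09, -38.07, 284.79, -2130.21, 15933.98]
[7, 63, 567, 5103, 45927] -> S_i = 7*9^i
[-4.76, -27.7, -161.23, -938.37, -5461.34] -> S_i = -4.76*5.82^i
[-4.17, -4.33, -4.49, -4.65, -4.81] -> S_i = -4.17 + -0.16*i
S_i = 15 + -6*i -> [15, 9, 3, -3, -9]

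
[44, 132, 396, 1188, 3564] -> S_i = 44*3^i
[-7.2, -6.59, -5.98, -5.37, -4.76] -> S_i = -7.20 + 0.61*i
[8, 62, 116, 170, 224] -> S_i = 8 + 54*i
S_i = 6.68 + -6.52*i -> [6.68, 0.16, -6.36, -12.88, -19.4]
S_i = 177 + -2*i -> [177, 175, 173, 171, 169]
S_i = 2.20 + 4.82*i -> [2.2, 7.02, 11.84, 16.66, 21.48]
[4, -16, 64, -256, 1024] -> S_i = 4*-4^i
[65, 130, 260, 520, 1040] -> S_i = 65*2^i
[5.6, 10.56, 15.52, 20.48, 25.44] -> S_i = 5.60 + 4.96*i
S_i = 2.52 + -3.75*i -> [2.52, -1.23, -4.98, -8.73, -12.48]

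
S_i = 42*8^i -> [42, 336, 2688, 21504, 172032]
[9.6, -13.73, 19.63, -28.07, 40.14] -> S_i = 9.60*(-1.43)^i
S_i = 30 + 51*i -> [30, 81, 132, 183, 234]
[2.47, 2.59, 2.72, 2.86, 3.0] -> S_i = 2.47*1.05^i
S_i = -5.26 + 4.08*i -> [-5.26, -1.18, 2.9, 6.98, 11.06]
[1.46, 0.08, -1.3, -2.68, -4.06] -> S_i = 1.46 + -1.38*i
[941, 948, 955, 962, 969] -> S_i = 941 + 7*i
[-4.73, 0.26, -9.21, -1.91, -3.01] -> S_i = Random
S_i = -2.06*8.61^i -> [-2.06, -17.74, -152.71, -1314.85, -11320.87]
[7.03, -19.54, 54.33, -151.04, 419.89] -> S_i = 7.03*(-2.78)^i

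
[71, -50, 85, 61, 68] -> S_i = Random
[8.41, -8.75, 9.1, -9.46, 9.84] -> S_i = 8.41*(-1.04)^i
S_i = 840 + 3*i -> [840, 843, 846, 849, 852]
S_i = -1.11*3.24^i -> [-1.11, -3.6, -11.65, -37.75, -122.32]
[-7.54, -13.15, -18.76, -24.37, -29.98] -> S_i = -7.54 + -5.61*i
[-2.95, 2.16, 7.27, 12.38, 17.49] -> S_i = -2.95 + 5.11*i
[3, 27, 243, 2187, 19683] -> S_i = 3*9^i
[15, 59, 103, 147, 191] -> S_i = 15 + 44*i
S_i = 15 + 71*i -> [15, 86, 157, 228, 299]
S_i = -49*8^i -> [-49, -392, -3136, -25088, -200704]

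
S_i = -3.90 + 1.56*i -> [-3.9, -2.34, -0.78, 0.78, 2.34]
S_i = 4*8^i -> [4, 32, 256, 2048, 16384]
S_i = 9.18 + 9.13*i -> [9.18, 18.31, 27.44, 36.57, 45.7]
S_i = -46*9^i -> [-46, -414, -3726, -33534, -301806]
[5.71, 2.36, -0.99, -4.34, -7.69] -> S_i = 5.71 + -3.35*i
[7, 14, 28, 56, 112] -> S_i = 7*2^i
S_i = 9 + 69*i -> [9, 78, 147, 216, 285]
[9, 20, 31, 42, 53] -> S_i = 9 + 11*i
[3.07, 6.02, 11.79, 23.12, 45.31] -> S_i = 3.07*1.96^i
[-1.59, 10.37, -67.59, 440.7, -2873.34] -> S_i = -1.59*(-6.52)^i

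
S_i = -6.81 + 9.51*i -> [-6.81, 2.7, 12.21, 21.72, 31.23]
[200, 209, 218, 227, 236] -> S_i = 200 + 9*i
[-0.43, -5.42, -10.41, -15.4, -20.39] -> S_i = -0.43 + -4.99*i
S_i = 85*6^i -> [85, 510, 3060, 18360, 110160]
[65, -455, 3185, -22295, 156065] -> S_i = 65*-7^i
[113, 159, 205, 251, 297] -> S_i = 113 + 46*i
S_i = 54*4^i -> [54, 216, 864, 3456, 13824]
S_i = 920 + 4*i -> [920, 924, 928, 932, 936]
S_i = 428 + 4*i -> [428, 432, 436, 440, 444]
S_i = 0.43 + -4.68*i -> [0.43, -4.25, -8.93, -13.61, -18.29]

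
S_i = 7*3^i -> [7, 21, 63, 189, 567]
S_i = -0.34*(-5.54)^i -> [-0.34, 1.88, -10.44, 57.81, -320.27]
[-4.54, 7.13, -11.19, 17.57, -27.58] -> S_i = -4.54*(-1.57)^i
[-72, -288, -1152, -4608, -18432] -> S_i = -72*4^i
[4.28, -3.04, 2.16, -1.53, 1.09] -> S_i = 4.28*(-0.71)^i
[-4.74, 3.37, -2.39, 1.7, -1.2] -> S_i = -4.74*(-0.71)^i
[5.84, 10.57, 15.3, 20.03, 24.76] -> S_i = 5.84 + 4.73*i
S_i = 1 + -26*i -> [1, -25, -51, -77, -103]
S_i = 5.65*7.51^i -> [5.65, 42.43, 318.66, 2393.14, 17972.49]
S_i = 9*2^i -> [9, 18, 36, 72, 144]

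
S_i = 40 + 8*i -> [40, 48, 56, 64, 72]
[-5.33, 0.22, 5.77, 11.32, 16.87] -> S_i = -5.33 + 5.55*i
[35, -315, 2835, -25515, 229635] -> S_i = 35*-9^i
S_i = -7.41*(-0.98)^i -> [-7.41, 7.26, -7.12, 6.97, -6.83]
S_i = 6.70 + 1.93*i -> [6.7, 8.63, 10.56, 12.49, 14.42]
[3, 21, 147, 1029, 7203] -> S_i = 3*7^i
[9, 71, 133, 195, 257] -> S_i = 9 + 62*i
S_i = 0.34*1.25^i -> [0.34, 0.43, 0.53, 0.66, 0.83]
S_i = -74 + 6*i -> [-74, -68, -62, -56, -50]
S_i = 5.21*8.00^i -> [5.21, 41.68, 333.44, 2667.52, 21340.16]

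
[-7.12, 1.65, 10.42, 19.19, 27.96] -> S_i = -7.12 + 8.77*i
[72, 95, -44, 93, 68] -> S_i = Random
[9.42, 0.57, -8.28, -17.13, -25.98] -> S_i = 9.42 + -8.85*i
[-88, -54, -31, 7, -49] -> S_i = Random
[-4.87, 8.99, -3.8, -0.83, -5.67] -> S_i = Random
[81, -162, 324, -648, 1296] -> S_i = 81*-2^i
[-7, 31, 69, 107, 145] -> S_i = -7 + 38*i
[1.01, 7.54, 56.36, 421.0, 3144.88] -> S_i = 1.01*7.47^i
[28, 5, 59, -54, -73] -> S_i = Random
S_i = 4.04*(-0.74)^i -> [4.04, -2.99, 2.21, -1.64, 1.21]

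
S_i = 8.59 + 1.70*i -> [8.59, 10.29, 11.99, 13.69, 15.39]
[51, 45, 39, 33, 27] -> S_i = 51 + -6*i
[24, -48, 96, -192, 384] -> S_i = 24*-2^i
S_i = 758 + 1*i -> [758, 759, 760, 761, 762]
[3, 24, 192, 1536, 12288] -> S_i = 3*8^i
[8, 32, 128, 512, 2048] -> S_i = 8*4^i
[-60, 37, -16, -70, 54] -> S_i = Random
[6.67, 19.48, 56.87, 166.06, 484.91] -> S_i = 6.67*2.92^i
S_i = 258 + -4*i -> [258, 254, 250, 246, 242]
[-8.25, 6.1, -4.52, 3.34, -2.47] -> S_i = -8.25*(-0.74)^i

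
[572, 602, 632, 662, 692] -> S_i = 572 + 30*i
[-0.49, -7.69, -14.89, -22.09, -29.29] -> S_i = -0.49 + -7.20*i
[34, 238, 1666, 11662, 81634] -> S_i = 34*7^i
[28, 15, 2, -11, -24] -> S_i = 28 + -13*i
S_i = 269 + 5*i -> [269, 274, 279, 284, 289]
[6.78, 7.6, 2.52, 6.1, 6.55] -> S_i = Random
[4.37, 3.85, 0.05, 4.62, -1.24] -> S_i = Random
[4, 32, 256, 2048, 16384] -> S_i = 4*8^i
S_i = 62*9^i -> [62, 558, 5022, 45198, 406782]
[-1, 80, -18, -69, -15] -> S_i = Random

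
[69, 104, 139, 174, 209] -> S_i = 69 + 35*i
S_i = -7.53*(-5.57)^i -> [-7.53, 41.94, -233.62, 1301.25, -7247.96]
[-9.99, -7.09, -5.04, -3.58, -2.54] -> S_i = -9.99*0.71^i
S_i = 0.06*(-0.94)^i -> [0.06, -0.06, 0.05, -0.05, 0.05]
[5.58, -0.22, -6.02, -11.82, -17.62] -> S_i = 5.58 + -5.80*i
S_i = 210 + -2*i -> [210, 208, 206, 204, 202]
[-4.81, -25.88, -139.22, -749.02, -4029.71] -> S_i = -4.81*5.38^i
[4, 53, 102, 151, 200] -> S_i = 4 + 49*i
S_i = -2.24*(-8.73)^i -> [-2.24, 19.56, -170.72, 1490.36, -13010.83]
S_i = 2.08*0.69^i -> [2.08, 1.44, 0.99, 0.68, 0.47]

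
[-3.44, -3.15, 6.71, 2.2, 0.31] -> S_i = Random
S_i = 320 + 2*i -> [320, 322, 324, 326, 328]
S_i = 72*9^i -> [72, 648, 5832, 52488, 472392]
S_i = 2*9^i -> [2, 18, 162, 1458, 13122]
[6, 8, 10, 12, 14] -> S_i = 6 + 2*i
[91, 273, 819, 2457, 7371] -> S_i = 91*3^i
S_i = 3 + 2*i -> [3, 5, 7, 9, 11]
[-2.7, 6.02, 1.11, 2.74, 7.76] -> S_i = Random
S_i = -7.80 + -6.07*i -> [-7.8, -13.87, -19.94, -26.01, -32.08]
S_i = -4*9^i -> [-4, -36, -324, -2916, -26244]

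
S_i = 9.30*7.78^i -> [9.3, 72.35, 562.91, 4379.47, 34072.29]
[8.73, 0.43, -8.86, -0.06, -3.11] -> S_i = Random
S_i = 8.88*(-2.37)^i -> [8.88, -21.05, 49.88, -118.21, 280.16]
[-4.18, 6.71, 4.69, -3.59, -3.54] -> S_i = Random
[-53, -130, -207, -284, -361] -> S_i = -53 + -77*i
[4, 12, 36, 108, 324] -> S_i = 4*3^i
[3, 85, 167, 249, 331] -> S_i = 3 + 82*i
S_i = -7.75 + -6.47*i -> [-7.75, -14.22, -20.69, -27.16, -33.63]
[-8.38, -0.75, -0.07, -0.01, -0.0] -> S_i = -8.38*0.09^i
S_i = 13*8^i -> [13, 104, 832, 6656, 53248]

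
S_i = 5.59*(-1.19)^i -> [5.59, -6.65, 7.92, -9.42, 11.21]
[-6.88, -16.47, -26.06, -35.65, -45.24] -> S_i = -6.88 + -9.59*i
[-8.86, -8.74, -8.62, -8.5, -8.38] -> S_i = -8.86 + 0.12*i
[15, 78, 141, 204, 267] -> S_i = 15 + 63*i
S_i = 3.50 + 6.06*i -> [3.5, 9.56, 15.62, 21.68, 27.74]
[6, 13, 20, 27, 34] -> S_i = 6 + 7*i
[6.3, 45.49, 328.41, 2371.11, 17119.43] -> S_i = 6.30*7.22^i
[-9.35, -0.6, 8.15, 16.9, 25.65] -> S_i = -9.35 + 8.75*i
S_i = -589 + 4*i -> [-589, -585, -581, -577, -573]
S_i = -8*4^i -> [-8, -32, -128, -512, -2048]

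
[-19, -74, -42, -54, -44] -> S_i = Random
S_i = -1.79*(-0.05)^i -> [-1.79, 0.09, -0.0, 0.0, -0.0]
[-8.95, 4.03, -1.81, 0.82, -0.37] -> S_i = -8.95*(-0.45)^i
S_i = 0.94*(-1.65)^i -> [0.94, -1.55, 2.56, -4.22, 6.97]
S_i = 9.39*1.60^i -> [9.39, 15.02, 24.04, 38.46, 61.54]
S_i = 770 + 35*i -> [770, 805, 840, 875, 910]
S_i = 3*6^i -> [3, 18, 108, 648, 3888]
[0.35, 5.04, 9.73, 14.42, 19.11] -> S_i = 0.35 + 4.69*i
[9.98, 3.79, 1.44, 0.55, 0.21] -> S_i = 9.98*0.38^i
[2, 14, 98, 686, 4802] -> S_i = 2*7^i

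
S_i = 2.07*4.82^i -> [2.07, 9.98, 48.09, 231.8, 1117.27]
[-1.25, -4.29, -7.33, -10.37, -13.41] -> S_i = -1.25 + -3.04*i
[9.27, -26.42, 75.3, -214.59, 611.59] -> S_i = 9.27*(-2.85)^i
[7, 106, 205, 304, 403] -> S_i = 7 + 99*i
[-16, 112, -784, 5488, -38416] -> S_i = -16*-7^i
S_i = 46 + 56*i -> [46, 102, 158, 214, 270]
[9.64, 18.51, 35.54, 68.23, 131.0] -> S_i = 9.64*1.92^i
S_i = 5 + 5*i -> [5, 10, 15, 20, 25]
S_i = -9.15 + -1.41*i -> [-9.15, -10.56, -11.97, -13.38, -14.79]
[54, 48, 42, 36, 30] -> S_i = 54 + -6*i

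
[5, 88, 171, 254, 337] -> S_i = 5 + 83*i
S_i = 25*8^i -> [25, 200, 1600, 12800, 102400]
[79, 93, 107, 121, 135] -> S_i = 79 + 14*i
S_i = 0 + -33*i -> [0, -33, -66, -99, -132]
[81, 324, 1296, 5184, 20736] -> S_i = 81*4^i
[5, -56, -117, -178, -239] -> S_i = 5 + -61*i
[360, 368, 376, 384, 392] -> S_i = 360 + 8*i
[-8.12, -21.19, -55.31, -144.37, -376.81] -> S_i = -8.12*2.61^i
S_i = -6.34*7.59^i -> [-6.34, -48.12, -365.24, -2772.14, -21040.51]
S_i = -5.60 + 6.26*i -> [-5.6, 0.66, 6.92, 13.18, 19.44]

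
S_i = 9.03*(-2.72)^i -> [9.03, -24.56, 66.81, -181.72, 494.27]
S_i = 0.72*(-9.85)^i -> [0.72, -7.09, 69.86, -688.08, 6777.62]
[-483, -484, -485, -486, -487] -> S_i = -483 + -1*i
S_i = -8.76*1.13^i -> [-8.76, -9.9, -11.19, -12.64, -14.28]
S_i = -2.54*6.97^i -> [-2.54, -17.7, -123.4, -860.07, -5994.66]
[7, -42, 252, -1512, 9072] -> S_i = 7*-6^i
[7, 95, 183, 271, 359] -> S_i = 7 + 88*i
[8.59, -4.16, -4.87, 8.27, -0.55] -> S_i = Random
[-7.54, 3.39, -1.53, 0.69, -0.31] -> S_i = -7.54*(-0.45)^i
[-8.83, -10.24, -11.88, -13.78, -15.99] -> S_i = -8.83*1.16^i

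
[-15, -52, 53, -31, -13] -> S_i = Random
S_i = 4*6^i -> [4, 24, 144, 864, 5184]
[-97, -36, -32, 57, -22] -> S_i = Random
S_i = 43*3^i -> [43, 129, 387, 1161, 3483]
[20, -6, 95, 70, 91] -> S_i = Random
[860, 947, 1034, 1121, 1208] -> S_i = 860 + 87*i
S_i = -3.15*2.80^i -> [-3.15, -8.82, -24.7, -69.15, -193.62]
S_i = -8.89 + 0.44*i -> [-8.89, -8.45, -8.01, -7.57, -7.13]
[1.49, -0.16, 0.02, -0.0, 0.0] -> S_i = 1.49*(-0.11)^i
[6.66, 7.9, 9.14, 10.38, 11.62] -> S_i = 6.66 + 1.24*i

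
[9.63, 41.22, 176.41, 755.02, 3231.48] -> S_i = 9.63*4.28^i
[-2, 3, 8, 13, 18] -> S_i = -2 + 5*i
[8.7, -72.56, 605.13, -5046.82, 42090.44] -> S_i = 8.70*(-8.34)^i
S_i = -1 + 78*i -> [-1, 77, 155, 233, 311]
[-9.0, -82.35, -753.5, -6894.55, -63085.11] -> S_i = -9.00*9.15^i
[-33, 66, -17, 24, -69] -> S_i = Random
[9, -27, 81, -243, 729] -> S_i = 9*-3^i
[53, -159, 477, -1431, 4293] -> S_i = 53*-3^i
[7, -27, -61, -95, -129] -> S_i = 7 + -34*i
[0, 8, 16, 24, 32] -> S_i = 0 + 8*i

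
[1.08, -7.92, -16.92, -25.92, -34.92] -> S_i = 1.08 + -9.00*i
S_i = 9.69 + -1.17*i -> [9.69, 8.52, 7.35, 6.18, 5.01]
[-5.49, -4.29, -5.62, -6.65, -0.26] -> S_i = Random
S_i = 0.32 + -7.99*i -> [0.32, -7.67, -15.66, -23.65, -31.64]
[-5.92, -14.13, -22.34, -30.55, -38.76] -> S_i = -5.92 + -8.21*i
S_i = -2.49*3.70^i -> [-2.49, -9.21, -34.09, -126.13, -466.67]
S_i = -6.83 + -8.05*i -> [-6.83, -14.88, -22.93, -30.98, -39.03]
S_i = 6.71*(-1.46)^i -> [6.71, -9.8, 14.3, -20.88, 30.49]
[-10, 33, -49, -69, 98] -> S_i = Random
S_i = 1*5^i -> [1, 5, 25, 125, 625]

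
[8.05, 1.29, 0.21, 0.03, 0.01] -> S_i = 8.05*0.16^i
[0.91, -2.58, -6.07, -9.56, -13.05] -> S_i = 0.91 + -3.49*i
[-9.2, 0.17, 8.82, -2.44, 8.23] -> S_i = Random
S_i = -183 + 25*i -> [-183, -158, -133, -108, -83]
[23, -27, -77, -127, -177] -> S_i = 23 + -50*i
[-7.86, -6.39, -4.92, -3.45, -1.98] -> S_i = -7.86 + 1.47*i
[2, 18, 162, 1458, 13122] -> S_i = 2*9^i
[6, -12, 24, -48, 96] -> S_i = 6*-2^i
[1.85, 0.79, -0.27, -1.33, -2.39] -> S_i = 1.85 + -1.06*i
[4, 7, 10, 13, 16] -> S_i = 4 + 3*i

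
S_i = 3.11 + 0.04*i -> [3.11, 3.15, 3.19, 3.23, 3.27]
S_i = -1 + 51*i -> [-1, 50, 101, 152, 203]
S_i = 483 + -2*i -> [483, 481, 479, 477, 475]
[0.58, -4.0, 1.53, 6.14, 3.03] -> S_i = Random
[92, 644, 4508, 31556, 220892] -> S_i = 92*7^i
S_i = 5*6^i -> [5, 30, 180, 1080, 6480]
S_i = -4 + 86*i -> [-4, 82, 168, 254, 340]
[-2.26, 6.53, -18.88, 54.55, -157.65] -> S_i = -2.26*(-2.89)^i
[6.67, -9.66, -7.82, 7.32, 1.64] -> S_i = Random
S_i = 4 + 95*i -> [4, 99, 194, 289, 384]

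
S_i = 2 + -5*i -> [2, -3, -8, -13, -18]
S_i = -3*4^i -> [-3, -12, -48, -192, -768]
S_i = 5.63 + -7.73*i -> [5.63, -2.1, -9.83, -17.56, -25.29]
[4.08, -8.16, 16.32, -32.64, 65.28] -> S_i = 4.08*(-2.00)^i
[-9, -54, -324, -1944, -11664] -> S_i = -9*6^i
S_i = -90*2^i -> [-90, -180, -360, -720, -1440]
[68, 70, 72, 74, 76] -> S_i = 68 + 2*i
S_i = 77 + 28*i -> [77, 105, 133, 161, 189]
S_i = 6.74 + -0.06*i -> [6.74, 6.68, 6.62, 6.56, 6.5]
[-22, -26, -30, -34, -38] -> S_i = -22 + -4*i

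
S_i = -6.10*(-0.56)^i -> [-6.1, 3.42, -1.91, 1.07, -0.6]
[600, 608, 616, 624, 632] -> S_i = 600 + 8*i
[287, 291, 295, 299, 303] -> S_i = 287 + 4*i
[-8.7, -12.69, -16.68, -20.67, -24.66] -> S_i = -8.70 + -3.99*i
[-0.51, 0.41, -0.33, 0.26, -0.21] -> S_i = -0.51*(-0.80)^i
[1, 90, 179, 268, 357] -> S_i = 1 + 89*i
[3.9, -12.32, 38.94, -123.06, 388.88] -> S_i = 3.90*(-3.16)^i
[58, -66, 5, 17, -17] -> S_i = Random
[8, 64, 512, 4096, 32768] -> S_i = 8*8^i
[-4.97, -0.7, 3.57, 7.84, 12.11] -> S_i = -4.97 + 4.27*i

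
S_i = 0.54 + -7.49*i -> [0.54, -6.95, -14.44, -21.93, -29.42]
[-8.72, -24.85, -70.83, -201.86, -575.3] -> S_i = -8.72*2.85^i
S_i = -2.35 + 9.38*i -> [-2.35, 7.03, 16.41, 25.79, 35.17]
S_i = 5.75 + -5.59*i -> [5.75, 0.16, -5.43, -11.02, -16.61]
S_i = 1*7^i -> [1, 7, 49, 343, 2401]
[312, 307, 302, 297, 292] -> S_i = 312 + -5*i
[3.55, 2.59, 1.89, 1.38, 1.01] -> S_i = 3.55*0.73^i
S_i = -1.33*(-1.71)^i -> [-1.33, 2.27, -3.89, 6.65, -11.37]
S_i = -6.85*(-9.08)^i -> [-6.85, 62.2, -564.76, 5128.0, -46562.25]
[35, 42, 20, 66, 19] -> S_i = Random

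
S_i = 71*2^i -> [71, 142, 284, 568, 1136]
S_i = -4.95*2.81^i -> [-4.95, -13.91, -39.09, -109.83, -308.62]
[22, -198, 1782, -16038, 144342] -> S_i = 22*-9^i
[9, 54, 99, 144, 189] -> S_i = 9 + 45*i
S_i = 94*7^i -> [94, 658, 4606, 32242, 225694]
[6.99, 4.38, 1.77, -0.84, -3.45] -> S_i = 6.99 + -2.61*i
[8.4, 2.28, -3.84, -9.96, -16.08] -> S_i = 8.40 + -6.12*i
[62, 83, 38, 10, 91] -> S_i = Random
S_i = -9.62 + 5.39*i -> [-9.62, -4.23, 1.16, 6.55, 11.94]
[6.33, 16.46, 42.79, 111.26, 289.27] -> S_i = 6.33*2.60^i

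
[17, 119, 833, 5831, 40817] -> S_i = 17*7^i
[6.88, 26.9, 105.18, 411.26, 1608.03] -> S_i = 6.88*3.91^i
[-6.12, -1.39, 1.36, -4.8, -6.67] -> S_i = Random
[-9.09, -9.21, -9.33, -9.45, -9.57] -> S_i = -9.09 + -0.12*i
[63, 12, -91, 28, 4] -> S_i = Random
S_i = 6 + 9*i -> [6, 15, 24, 33, 42]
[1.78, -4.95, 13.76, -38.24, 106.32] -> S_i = 1.78*(-2.78)^i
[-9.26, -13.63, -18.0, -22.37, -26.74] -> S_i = -9.26 + -4.37*i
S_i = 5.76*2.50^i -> [5.76, 14.4, 36.0, 90.0, 225.0]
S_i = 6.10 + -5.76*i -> [6.1, 0.34, -5.42, -11.18, -16.94]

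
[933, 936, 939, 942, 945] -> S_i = 933 + 3*i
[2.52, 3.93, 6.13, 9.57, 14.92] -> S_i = 2.52*1.56^i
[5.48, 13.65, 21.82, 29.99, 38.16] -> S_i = 5.48 + 8.17*i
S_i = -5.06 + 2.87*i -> [-5.06, -2.19, 0.68, 3.55, 6.42]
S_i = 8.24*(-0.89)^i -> [8.24, -7.33, 6.53, -5.81, 5.17]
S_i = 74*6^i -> [74, 444, 2664, 15984, 95904]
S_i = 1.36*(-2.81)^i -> [1.36, -3.82, 10.74, -30.18, 84.79]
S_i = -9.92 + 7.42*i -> [-9.92, -2.5, 4.92, 12.34, 19.76]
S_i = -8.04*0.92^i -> [-8.04, -7.4, -6.81, -6.26, -5.76]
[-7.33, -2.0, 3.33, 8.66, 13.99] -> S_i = -7.33 + 5.33*i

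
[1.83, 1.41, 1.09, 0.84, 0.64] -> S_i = 1.83*0.77^i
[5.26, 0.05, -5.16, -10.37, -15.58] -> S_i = 5.26 + -5.21*i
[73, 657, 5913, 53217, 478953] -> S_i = 73*9^i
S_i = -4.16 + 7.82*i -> [-4.16, 3.66, 11.48, 19.3, 27.12]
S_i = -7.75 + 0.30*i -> [-7.75, -7.45, -7.15, -6.85, -6.55]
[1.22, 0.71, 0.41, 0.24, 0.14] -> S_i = 1.22*0.58^i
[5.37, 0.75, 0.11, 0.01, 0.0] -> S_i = 5.37*0.14^i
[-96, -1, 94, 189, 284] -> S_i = -96 + 95*i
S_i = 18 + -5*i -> [18, 13, 8, 3, -2]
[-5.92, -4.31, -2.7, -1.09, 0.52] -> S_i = -5.92 + 1.61*i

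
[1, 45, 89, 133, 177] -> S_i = 1 + 44*i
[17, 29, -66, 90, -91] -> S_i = Random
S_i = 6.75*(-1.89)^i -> [6.75, -12.76, 24.11, -45.57, 86.13]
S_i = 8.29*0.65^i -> [8.29, 5.39, 3.5, 2.28, 1.48]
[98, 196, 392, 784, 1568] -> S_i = 98*2^i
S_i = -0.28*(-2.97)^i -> [-0.28, 0.83, -2.47, 7.34, -21.79]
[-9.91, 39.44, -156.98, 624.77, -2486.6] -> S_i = -9.91*(-3.98)^i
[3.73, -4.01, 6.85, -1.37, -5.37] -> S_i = Random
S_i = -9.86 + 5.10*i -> [-9.86, -4.76, 0.34, 5.44, 10.54]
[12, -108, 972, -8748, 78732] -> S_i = 12*-9^i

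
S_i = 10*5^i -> [10, 50, 250, 1250, 6250]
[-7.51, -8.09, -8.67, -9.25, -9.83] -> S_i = -7.51 + -0.58*i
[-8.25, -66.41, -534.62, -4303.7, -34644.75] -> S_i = -8.25*8.05^i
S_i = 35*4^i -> [35, 140, 560, 2240, 8960]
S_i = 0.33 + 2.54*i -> [0.33, 2.87, 5.41, 7.95, 10.49]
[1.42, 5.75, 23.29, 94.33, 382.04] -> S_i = 1.42*4.05^i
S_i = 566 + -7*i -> [566, 559, 552, 545, 538]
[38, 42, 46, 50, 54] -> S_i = 38 + 4*i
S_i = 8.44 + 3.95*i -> [8.44, 12.39, 16.34, 20.29, 24.24]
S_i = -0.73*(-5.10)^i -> [-0.73, 3.72, -18.99, 96.84, -493.86]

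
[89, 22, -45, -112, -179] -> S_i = 89 + -67*i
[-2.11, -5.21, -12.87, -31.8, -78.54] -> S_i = -2.11*2.47^i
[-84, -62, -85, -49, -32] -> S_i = Random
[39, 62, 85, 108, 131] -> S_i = 39 + 23*i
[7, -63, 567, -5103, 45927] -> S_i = 7*-9^i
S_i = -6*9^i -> [-6, -54, -486, -4374, -39366]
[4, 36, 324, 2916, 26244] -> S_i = 4*9^i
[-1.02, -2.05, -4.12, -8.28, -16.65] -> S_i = -1.02*2.01^i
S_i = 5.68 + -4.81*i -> [5.68, 0.87, -3.94, -8.75, -13.56]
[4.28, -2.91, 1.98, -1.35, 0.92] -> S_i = 4.28*(-0.68)^i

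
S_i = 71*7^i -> [71, 497, 3479, 24353, 170471]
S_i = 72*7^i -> [72, 504, 3528, 24696, 172872]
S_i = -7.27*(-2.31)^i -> [-7.27, 16.79, -38.79, 89.61, -207.01]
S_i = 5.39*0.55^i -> [5.39, 2.96, 1.63, 0.9, 0.49]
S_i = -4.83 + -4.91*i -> [-4.83, -9.74, -14.65, -19.56, -24.47]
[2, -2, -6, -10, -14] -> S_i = 2 + -4*i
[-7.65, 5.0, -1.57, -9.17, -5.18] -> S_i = Random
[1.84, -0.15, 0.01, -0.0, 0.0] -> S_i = 1.84*(-0.08)^i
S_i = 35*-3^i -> [35, -105, 315, -945, 2835]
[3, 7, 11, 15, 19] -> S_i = 3 + 4*i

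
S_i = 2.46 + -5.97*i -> [2.46, -3.51, -9.48, -15.45, -21.42]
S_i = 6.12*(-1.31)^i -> [6.12, -8.02, 10.5, -13.76, 18.02]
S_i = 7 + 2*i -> [7, 9, 11, 13, 15]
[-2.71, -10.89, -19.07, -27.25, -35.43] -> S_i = -2.71 + -8.18*i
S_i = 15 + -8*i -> [15, 7, -1, -9, -17]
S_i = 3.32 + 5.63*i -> [3.32, 8.95, 14.58, 20.21, 25.84]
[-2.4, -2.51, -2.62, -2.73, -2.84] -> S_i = -2.40 + -0.11*i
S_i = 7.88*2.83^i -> [7.88, 22.3, 63.11, 178.6, 505.44]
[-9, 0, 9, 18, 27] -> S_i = -9 + 9*i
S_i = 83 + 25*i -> [83, 108, 133, 158, 183]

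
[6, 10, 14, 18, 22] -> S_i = 6 + 4*i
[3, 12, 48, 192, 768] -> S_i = 3*4^i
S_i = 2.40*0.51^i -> [2.4, 1.22, 0.62, 0.32, 0.16]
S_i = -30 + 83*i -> [-30, 53, 136, 219, 302]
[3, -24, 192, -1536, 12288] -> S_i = 3*-8^i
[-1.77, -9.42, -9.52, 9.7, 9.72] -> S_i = Random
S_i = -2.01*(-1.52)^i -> [-2.01, 3.06, -4.64, 7.06, -10.73]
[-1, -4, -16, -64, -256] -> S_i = -1*4^i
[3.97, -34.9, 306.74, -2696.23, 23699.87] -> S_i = 3.97*(-8.79)^i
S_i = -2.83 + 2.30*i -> [-2.83, -0.53, 1.77, 4.07, 6.37]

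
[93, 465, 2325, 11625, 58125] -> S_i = 93*5^i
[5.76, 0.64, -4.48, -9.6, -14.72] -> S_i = 5.76 + -5.12*i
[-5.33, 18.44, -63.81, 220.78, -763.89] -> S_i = -5.33*(-3.46)^i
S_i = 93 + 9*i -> [93, 102, 111, 120, 129]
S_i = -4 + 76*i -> [-4, 72, 148, 224, 300]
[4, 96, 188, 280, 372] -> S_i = 4 + 92*i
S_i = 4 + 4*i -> [4, 8, 12, 16, 20]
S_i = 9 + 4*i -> [9, 13, 17, 21, 25]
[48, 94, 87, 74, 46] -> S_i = Random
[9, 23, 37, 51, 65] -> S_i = 9 + 14*i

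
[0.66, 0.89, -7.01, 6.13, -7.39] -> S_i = Random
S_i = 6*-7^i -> [6, -42, 294, -2058, 14406]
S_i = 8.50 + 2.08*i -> [8.5, 10.58, 12.66, 14.74, 16.82]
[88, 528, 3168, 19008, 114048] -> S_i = 88*6^i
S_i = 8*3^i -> [8, 24, 72, 216, 648]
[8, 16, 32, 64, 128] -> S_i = 8*2^i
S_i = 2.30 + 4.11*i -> [2.3, 6.41, 10.52, 14.63, 18.74]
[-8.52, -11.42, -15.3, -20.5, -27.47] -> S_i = -8.52*1.34^i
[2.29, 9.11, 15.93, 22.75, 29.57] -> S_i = 2.29 + 6.82*i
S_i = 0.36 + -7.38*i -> [0.36, -7.02, -14.4, -21.78, -29.16]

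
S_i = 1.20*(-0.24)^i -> [1.2, -0.29, 0.07, -0.02, 0.0]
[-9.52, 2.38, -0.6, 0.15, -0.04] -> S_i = -9.52*(-0.25)^i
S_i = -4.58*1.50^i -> [-4.58, -6.87, -10.3, -15.46, -23.19]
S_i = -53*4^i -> [-53, -212, -848, -3392, -13568]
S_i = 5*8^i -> [5, 40, 320, 2560, 20480]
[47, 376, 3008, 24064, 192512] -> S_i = 47*8^i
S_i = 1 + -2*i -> [1, -1, -3, -5, -7]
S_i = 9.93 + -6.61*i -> [9.93, 3.32, -3.29, -9.9, -16.51]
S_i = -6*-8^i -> [-6, 48, -384, 3072, -24576]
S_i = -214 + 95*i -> [-214, -119, -24, 71, 166]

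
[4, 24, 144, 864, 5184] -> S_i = 4*6^i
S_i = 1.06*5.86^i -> [1.06, 6.21, 36.4, 213.3, 1249.96]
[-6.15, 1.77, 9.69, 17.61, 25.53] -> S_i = -6.15 + 7.92*i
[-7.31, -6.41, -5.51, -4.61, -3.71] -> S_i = -7.31 + 0.90*i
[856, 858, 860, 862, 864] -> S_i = 856 + 2*i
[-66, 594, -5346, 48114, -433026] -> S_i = -66*-9^i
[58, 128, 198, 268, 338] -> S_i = 58 + 70*i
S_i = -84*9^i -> [-84, -756, -6804, -61236, -551124]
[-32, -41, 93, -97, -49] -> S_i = Random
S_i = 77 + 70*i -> [77, 147, 217, 287, 357]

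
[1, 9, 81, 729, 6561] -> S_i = 1*9^i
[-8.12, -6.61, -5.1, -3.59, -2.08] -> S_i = -8.12 + 1.51*i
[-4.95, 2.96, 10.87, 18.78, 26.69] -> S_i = -4.95 + 7.91*i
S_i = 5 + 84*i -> [5, 89, 173, 257, 341]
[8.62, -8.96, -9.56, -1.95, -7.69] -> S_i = Random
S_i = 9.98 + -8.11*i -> [9.98, 1.87, -6.24, -14.35, -22.46]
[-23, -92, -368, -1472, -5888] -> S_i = -23*4^i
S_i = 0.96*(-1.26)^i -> [0.96, -1.21, 1.52, -1.92, 2.42]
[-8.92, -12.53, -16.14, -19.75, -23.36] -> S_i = -8.92 + -3.61*i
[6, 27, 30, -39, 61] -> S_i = Random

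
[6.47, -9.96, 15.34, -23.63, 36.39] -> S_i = 6.47*(-1.54)^i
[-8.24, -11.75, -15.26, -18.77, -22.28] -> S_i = -8.24 + -3.51*i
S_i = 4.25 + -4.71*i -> [4.25, -0.46, -5.17, -9.88, -14.59]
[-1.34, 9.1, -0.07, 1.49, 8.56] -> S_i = Random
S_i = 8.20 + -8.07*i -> [8.2, 0.13, -7.94, -16.01, -24.08]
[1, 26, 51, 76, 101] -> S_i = 1 + 25*i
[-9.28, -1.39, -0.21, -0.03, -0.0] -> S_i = -9.28*0.15^i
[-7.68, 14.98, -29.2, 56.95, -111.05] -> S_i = -7.68*(-1.95)^i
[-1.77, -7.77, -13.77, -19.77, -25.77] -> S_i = -1.77 + -6.00*i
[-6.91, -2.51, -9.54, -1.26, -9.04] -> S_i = Random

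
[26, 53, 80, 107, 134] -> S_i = 26 + 27*i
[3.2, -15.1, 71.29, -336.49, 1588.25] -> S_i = 3.20*(-4.72)^i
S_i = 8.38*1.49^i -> [8.38, 12.49, 18.6, 27.72, 41.3]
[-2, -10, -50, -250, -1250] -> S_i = -2*5^i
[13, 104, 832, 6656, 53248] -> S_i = 13*8^i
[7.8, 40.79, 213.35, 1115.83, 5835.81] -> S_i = 7.80*5.23^i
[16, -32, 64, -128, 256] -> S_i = 16*-2^i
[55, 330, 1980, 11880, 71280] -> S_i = 55*6^i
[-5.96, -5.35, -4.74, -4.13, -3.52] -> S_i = -5.96 + 0.61*i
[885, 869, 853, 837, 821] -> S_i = 885 + -16*i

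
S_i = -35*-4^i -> [-35, 140, -560, 2240, -8960]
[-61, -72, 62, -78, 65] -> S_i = Random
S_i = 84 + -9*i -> [84, 75, 66, 57, 48]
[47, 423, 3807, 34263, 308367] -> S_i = 47*9^i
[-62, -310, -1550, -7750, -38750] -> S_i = -62*5^i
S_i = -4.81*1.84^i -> [-4.81, -8.85, -16.28, -29.96, -55.13]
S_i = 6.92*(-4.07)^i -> [6.92, -28.16, 114.63, -466.54, 1898.82]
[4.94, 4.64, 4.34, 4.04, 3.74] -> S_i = 4.94 + -0.30*i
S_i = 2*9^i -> [2, 18, 162, 1458, 13122]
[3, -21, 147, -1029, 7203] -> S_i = 3*-7^i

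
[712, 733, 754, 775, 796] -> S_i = 712 + 21*i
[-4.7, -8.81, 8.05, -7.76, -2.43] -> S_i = Random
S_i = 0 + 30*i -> [0, 30, 60, 90, 120]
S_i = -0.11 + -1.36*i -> [-0.11, -1.47, -2.83, -4.19, -5.55]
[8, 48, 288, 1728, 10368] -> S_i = 8*6^i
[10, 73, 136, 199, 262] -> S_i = 10 + 63*i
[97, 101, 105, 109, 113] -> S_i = 97 + 4*i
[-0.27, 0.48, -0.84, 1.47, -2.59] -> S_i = -0.27*(-1.76)^i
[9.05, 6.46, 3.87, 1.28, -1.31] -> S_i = 9.05 + -2.59*i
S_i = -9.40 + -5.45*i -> [-9.4, -14.85, -20.3, -25.75, -31.2]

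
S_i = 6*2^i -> [6, 12, 24, 48, 96]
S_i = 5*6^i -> [5, 30, 180, 1080, 6480]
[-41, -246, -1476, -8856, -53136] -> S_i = -41*6^i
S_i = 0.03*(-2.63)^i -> [0.03, -0.08, 0.21, -0.55, 1.44]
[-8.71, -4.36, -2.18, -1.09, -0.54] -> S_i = -8.71*0.50^i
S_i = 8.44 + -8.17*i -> [8.44, 0.27, -7.9, -16.07, -24.24]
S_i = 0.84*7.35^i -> [0.84, 6.17, 45.38, 333.53, 2451.48]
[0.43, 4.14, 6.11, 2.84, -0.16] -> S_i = Random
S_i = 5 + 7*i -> [5, 12, 19, 26, 33]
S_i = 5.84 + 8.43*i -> [5.84, 14.27, 22.7, 31.13, 39.56]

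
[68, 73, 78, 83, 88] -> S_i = 68 + 5*i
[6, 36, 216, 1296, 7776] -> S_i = 6*6^i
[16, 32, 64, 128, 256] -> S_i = 16*2^i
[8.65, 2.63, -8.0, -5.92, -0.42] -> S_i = Random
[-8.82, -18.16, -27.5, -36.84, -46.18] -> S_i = -8.82 + -9.34*i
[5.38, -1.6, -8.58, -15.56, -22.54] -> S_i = 5.38 + -6.98*i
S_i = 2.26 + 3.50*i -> [2.26, 5.76, 9.26, 12.76, 16.26]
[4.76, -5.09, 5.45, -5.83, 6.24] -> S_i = 4.76*(-1.07)^i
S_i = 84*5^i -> [84, 420, 2100, 10500, 52500]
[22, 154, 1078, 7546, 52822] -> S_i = 22*7^i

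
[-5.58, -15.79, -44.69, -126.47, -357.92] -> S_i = -5.58*2.83^i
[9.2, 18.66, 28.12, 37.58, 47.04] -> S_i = 9.20 + 9.46*i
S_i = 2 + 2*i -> [2, 4, 6, 8, 10]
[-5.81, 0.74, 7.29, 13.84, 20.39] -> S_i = -5.81 + 6.55*i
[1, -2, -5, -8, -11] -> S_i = 1 + -3*i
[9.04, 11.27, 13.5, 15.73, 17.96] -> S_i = 9.04 + 2.23*i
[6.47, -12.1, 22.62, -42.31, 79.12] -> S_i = 6.47*(-1.87)^i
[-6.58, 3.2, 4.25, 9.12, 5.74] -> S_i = Random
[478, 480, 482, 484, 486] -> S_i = 478 + 2*i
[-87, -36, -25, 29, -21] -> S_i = Random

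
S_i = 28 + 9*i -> [28, 37, 46, 55, 64]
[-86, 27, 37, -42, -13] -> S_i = Random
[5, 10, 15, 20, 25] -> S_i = 5 + 5*i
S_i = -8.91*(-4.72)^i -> [-8.91, 42.06, -198.5, 936.92, -4422.27]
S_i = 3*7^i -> [3, 21, 147, 1029, 7203]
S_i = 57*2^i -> [57, 114, 228, 456, 912]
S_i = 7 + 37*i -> [7, 44, 81, 118, 155]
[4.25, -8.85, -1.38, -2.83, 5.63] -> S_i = Random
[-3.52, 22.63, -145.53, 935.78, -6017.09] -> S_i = -3.52*(-6.43)^i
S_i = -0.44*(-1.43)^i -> [-0.44, 0.63, -0.9, 1.29, -1.84]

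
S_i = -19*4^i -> [-19, -76, -304, -1216, -4864]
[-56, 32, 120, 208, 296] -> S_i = -56 + 88*i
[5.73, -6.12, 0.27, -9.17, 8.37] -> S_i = Random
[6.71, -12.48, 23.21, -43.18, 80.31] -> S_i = 6.71*(-1.86)^i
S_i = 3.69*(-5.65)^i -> [3.69, -20.85, 117.79, -665.54, 3760.28]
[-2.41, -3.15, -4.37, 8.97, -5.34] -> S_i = Random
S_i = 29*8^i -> [29, 232, 1856, 14848, 118784]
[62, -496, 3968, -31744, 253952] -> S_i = 62*-8^i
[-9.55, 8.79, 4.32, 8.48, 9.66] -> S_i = Random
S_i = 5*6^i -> [5, 30, 180, 1080, 6480]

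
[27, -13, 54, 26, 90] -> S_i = Random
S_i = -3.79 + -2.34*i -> [-3.79, -6.13, -8.47, -10.81, -13.15]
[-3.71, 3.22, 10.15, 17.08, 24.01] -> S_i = -3.71 + 6.93*i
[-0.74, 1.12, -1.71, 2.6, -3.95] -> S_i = -0.74*(-1.52)^i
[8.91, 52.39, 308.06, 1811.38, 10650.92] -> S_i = 8.91*5.88^i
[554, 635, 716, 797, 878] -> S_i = 554 + 81*i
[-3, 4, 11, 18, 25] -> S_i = -3 + 7*i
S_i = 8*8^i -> [8, 64, 512, 4096, 32768]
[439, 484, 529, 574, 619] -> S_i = 439 + 45*i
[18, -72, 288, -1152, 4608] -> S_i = 18*-4^i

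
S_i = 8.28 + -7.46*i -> [8.28, 0.82, -6.64, -14.1, -21.56]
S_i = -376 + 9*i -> [-376, -367, -358, -349, -340]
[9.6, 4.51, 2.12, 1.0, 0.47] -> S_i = 9.60*0.47^i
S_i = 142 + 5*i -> [142, 147, 152, 157, 162]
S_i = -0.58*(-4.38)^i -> [-0.58, 2.54, -11.13, 48.74, -213.46]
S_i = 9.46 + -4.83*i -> [9.46, 4.63, -0.2, -5.03, -9.86]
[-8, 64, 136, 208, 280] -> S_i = -8 + 72*i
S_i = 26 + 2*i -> [26, 28, 30, 32, 34]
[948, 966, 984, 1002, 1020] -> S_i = 948 + 18*i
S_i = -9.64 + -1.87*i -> [-9.64, -11.51, -13.38, -15.25, -17.12]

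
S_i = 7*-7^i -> [7, -49, 343, -2401, 16807]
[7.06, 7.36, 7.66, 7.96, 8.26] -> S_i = 7.06 + 0.30*i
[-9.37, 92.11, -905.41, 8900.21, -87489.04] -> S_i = -9.37*(-9.83)^i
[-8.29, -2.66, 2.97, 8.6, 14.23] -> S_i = -8.29 + 5.63*i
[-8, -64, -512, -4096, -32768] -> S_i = -8*8^i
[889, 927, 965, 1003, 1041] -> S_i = 889 + 38*i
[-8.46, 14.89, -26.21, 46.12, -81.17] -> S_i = -8.46*(-1.76)^i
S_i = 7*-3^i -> [7, -21, 63, -189, 567]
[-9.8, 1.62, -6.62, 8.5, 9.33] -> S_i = Random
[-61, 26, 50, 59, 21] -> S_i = Random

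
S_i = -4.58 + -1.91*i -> [-4.58, -6.49, -8.4, -10.31, -12.22]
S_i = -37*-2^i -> [-37, 74, -148, 296, -592]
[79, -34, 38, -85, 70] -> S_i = Random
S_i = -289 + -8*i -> [-289, -297, -305, -313, -321]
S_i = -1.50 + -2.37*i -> [-1.5, -3.87, -6.24, -8.61, -10.98]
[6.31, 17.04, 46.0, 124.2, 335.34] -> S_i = 6.31*2.70^i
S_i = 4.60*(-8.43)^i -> [4.6, -38.78, 326.9, -2755.75, 23231.01]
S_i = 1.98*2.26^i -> [1.98, 4.47, 10.11, 22.86, 51.65]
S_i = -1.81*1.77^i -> [-1.81, -3.2, -5.67, -10.04, -17.77]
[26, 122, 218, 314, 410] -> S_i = 26 + 96*i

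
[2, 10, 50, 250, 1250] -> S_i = 2*5^i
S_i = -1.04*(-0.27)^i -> [-1.04, 0.28, -0.08, 0.02, -0.01]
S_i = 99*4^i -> [99, 396, 1584, 6336, 25344]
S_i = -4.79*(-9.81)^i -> [-4.79, 46.99, -460.97, 4522.12, -44362.04]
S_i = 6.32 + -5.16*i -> [6.32, 1.16, -4.0, -9.16, -14.32]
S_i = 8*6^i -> [8, 48, 288, 1728, 10368]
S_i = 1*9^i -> [1, 9, 81, 729, 6561]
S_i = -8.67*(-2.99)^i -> [-8.67, 25.92, -77.51, 231.76, -692.95]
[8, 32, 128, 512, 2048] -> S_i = 8*4^i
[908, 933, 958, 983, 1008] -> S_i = 908 + 25*i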